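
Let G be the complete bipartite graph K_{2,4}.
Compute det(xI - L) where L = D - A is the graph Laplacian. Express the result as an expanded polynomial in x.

The graph has 6 vertices and degree multiset [4, 4, 2, 2, 2, 2]; D is the diagonal matrix of degrees and L = D - A. L has integer entries, so p(x) = det(xI - L) has integer coefficients. Expanding the determinant yields x^6 - 16x^5 + 96x^4 - 272x^3 + 368x^2 - 192x. Since p(0) = det(-L) = 0, x divides p(x). The largest eigenvalue, 6, is at most the vertex count 6. By the matrix-tree theorem the graph has (1/6) * product of the nonzero eigenvalues = 32 spanning trees.

x^6 - 16x^5 + 96x^4 - 272x^3 + 368x^2 - 192x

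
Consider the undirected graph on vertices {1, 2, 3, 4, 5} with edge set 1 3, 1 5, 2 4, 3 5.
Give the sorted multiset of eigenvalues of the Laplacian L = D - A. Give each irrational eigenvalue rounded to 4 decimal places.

[0, 0, 2, 3, 3]

Reading degrees in the order [1, 2, 3, 4, 5] gives [2, 1, 2, 1, 2]; set D = diag(2, 1, 2, 1, 2) and form L = D - A. Diagonalising L (or applying a numerical eigensolver to the 5x5 matrix) gives the spectrum above. The 2 zero eigenvalues correspond to the 2 connected components. The eigenvalues sum to 8, which equals trace(L) = 2|E|.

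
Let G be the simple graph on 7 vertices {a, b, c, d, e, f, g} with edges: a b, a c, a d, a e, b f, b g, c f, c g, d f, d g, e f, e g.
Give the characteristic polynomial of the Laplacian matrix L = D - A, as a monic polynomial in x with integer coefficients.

x^7 - 24x^6 + 234x^5 - 1192x^4 + 3357x^3 - 4968x^2 + 3024x

Each diagonal entry of L is the vertex degree and each off-diagonal entry is -1 where an edge is present, 0 otherwise; in the order [a, b, c, d, e, f, g] the diagonal is [4, 3, 3, 3, 3, 4, 4]. Computing det(xI - L) by cofactor expansion (or equivalently via sum-over-permutations) gives x^7 - 24x^6 + 234x^5 - 1192x^4 + 3357x^3 - 4968x^2 + 3024x. The constant term is 0 because L is singular (the all-ones vector lies in its kernel).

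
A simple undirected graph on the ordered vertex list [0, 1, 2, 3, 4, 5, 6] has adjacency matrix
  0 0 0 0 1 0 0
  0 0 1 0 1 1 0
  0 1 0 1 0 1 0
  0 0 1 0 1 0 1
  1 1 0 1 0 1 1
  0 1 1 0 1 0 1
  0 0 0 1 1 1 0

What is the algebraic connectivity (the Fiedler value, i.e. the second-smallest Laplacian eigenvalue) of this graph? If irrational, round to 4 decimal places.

Reading degrees in the order [0, 1, 2, 3, 4, 5, 6] gives [1, 3, 3, 3, 5, 4, 3]; set D = diag(1, 3, 3, 3, 5, 4, 3) and form L = D - A. The smallest Laplacian eigenvalue is always 0. The next one, lambda_2 = 0.9421, measures how hard the graph is to disconnect: larger values mean better connectivity. By the matrix-tree theorem the graph has (1/7) * product of the nonzero eigenvalues = 130 spanning trees.

0.9421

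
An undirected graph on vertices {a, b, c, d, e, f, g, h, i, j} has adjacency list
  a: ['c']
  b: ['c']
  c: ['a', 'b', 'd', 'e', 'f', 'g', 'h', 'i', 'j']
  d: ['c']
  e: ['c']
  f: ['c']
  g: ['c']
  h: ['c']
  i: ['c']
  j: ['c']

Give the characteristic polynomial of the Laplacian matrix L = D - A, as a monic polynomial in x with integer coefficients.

Reading degrees in the order [a, b, c, d, e, f, g, h, i, j] gives [1, 1, 9, 1, 1, 1, 1, 1, 1, 1]; set D = diag(1, 1, 9, 1, 1, 1, 1, 1, 1, 1) and form L = D - A. Computing det(xI - L) by cofactor expansion (or equivalently via sum-over-permutations) gives x^10 - 18x^9 + 108x^8 - 336x^7 + 630x^6 - 756x^5 + 588x^4 - 288x^3 + 81x^2 - 10x. The constant term is 0 because L is singular (the all-ones vector lies in its kernel). There is one zero in the spectrum, matching the 1 component.

x^10 - 18x^9 + 108x^8 - 336x^7 + 630x^6 - 756x^5 + 588x^4 - 288x^3 + 81x^2 - 10x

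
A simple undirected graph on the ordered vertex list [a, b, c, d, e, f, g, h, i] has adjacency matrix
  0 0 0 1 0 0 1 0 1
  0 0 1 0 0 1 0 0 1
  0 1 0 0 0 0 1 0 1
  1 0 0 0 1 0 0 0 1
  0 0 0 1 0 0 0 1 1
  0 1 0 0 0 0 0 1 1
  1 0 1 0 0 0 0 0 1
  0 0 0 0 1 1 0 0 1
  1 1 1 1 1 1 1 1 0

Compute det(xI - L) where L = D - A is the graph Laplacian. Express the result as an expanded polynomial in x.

With the vertex order [a, b, c, d, e, f, g, h, i], the degrees are [3, 3, 3, 3, 3, 3, 3, 3, 8], giving D = diag(3, 3, 3, 3, 3, 3, 3, 3, 8) and L = D - A. L has integer entries, so p(x) = det(xI - L) has integer coefficients. Expanding the determinant yields x^9 - 32x^8 + 428x^7 - 3136x^6 + 13786x^5 - 37232x^4 + 60276x^3 - 53424x^2 + 19845x. The coefficient of x^8 equals -trace(L) = -32, matching the sum of degrees. By the matrix-tree theorem the graph has (1/9) * product of the nonzero eigenvalues = 2205 spanning trees. There is one zero in the spectrum, matching the 1 component.

x^9 - 32x^8 + 428x^7 - 3136x^6 + 13786x^5 - 37232x^4 + 60276x^3 - 53424x^2 + 19845x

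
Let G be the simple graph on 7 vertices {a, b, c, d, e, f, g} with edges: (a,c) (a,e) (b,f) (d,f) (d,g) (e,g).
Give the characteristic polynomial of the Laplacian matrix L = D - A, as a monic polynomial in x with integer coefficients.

x^7 - 12x^6 + 55x^5 - 120x^4 + 126x^3 - 56x^2 + 7x

Reading degrees in the order [a, b, c, d, e, f, g] gives [2, 1, 1, 2, 2, 2, 2]; set D = diag(2, 1, 1, 2, 2, 2, 2) and form L = D - A. L has integer entries, so p(x) = det(xI - L) has integer coefficients. Expanding the determinant yields x^7 - 12x^6 + 55x^5 - 120x^4 + 126x^3 - 56x^2 + 7x. The coefficient of x^6 equals -trace(L) = -12, matching the sum of degrees.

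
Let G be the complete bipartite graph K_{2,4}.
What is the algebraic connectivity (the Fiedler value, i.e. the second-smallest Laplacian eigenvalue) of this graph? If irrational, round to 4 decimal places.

2

The graph has 6 vertices and degree multiset [4, 4, 2, 2, 2, 2]; D is the diagonal matrix of degrees and L = D - A. The smallest Laplacian eigenvalue is always 0. The next one, lambda_2 = 2, measures how hard the graph is to disconnect: larger values mean better connectivity. The eigenvalues sum to 16, which equals trace(L) = 2|E|.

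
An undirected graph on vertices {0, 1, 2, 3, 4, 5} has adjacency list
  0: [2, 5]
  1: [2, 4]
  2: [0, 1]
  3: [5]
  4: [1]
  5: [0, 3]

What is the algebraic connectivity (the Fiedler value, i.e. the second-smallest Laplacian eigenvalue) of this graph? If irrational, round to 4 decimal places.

0.2679

With the vertex order [0, 1, 2, 3, 4, 5], the degrees are [2, 2, 2, 1, 1, 2], giving D = diag(2, 2, 2, 1, 1, 2) and L = D - A. The smallest Laplacian eigenvalue is always 0. The next one, lambda_2 = 0.2679, measures how hard the graph is to disconnect: larger values mean better connectivity. There is one zero in the spectrum, matching the 1 component.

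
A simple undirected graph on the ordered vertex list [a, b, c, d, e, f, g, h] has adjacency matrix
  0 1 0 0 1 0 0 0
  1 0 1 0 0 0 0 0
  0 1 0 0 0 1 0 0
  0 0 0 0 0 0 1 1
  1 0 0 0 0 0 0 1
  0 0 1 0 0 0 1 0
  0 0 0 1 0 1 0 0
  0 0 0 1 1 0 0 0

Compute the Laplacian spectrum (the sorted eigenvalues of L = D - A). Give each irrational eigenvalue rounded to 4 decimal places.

[0, 0.5858, 0.5858, 2, 2, 3.4142, 3.4142, 4]

Each diagonal entry of L is the vertex degree and each off-diagonal entry is -1 where an edge is present, 0 otherwise; in the order [a, b, c, d, e, f, g, h] the diagonal is [2, 2, 2, 2, 2, 2, 2, 2]. Diagonalising L (or applying a numerical eigensolver to the 8x8 matrix) gives the spectrum above. The eigenvalues sum to 16, which equals trace(L) = 2|E|.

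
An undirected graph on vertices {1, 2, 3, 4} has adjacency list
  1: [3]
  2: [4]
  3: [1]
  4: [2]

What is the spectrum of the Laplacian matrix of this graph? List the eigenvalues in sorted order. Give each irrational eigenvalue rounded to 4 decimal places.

[0, 0, 2, 2]

Reading degrees in the order [1, 2, 3, 4] gives [1, 1, 1, 1]; set D = diag(1, 1, 1, 1) and form L = D - A. L is symmetric positive semidefinite, so every eigenvalue is real and nonnegative. The 2 zero eigenvalues correspond to the 2 connected components.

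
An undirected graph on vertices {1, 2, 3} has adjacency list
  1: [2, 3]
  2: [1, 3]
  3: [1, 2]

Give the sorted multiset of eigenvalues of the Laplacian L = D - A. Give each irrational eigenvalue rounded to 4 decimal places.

Each diagonal entry of L is the vertex degree and each off-diagonal entry is -1 where an edge is present, 0 otherwise; in the order [1, 2, 3] the diagonal is [2, 2, 2]. Since every row of L sums to 0, the all-ones vector is in the kernel and 0 is an eigenvalue. The single zero eigenvalue shows the graph is connected. There is one zero in the spectrum, matching the 1 component.

[0, 3, 3]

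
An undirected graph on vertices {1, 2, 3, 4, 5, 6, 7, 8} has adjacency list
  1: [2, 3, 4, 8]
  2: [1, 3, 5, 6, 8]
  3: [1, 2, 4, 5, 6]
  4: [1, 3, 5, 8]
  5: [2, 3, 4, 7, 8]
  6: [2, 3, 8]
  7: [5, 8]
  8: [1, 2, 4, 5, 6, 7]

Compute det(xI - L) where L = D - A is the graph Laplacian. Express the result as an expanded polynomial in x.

x^8 - 34x^7 + 483x^6 - 3706x^5 + 16529x^4 - 42656x^3 + 58626x^2 - 32856x

Reading degrees in the order [1, 2, 3, 4, 5, 6, 7, 8] gives [4, 5, 5, 4, 5, 3, 2, 6]; set D = diag(4, 5, 5, 4, 5, 3, 2, 6) and form L = D - A. L has integer entries, so p(x) = det(xI - L) has integer coefficients. Expanding the determinant yields x^8 - 34x^7 + 483x^6 - 3706x^5 + 16529x^4 - 42656x^3 + 58626x^2 - 32856x. Since p(0) = det(-L) = 0, x divides p(x). The largest eigenvalue, 7.5673, is at most the vertex count 8. There is one zero in the spectrum, matching the 1 component.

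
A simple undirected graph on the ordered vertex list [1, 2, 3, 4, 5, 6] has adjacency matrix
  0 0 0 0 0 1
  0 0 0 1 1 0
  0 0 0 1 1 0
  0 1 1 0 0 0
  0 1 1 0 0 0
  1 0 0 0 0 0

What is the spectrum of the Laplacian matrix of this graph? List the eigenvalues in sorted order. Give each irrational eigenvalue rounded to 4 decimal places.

Each diagonal entry of L is the vertex degree and each off-diagonal entry is -1 where an edge is present, 0 otherwise; in the order [1, 2, 3, 4, 5, 6] the diagonal is [1, 2, 2, 2, 2, 1]. Diagonalising L (or applying a numerical eigensolver to the 6x6 matrix) gives the spectrum above. The 2 zero eigenvalues correspond to the 2 connected components. The eigenvalues sum to 10, which equals trace(L) = 2|E|.

[0, 0, 2, 2, 2, 4]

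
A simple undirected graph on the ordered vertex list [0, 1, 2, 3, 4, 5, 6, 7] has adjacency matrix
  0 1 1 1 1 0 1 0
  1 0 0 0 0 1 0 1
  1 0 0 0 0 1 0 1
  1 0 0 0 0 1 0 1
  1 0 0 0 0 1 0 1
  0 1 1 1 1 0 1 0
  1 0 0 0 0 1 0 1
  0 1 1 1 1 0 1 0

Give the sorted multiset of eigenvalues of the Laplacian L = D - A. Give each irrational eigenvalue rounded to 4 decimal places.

[0, 3, 3, 3, 3, 5, 5, 8]

Each diagonal entry of L is the vertex degree and each off-diagonal entry is -1 where an edge is present, 0 otherwise; in the order [0, 1, 2, 3, 4, 5, 6, 7] the diagonal is [5, 3, 3, 3, 3, 5, 3, 5]. L is symmetric positive semidefinite, so every eigenvalue is real and nonnegative. The single zero eigenvalue shows the graph is connected.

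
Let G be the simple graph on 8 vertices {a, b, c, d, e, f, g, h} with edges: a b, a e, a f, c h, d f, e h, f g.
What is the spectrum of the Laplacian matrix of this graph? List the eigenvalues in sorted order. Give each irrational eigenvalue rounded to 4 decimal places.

With the vertex order [a, b, c, d, e, f, g, h], the degrees are [3, 1, 1, 1, 2, 3, 1, 2], giving D = diag(3, 1, 1, 1, 2, 3, 1, 2) and L = D - A. The multiplicity of 0 as a Laplacian eigenvalue equals the number of connected components. The single zero eigenvalue shows the graph is connected. The largest eigenvalue, 4.6412, is at most the vertex count 8. The eigenvalues sum to 14, which equals trace(L) = 2|E|.

[0, 0.2243, 0.5858, 1, 1.4108, 2.7237, 3.4142, 4.6412]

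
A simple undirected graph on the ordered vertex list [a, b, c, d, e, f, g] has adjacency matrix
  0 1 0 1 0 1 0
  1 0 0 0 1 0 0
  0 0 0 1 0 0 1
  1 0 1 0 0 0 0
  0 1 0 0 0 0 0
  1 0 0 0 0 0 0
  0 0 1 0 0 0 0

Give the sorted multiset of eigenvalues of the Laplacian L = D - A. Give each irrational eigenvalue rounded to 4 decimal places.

With the vertex order [a, b, c, d, e, f, g], the degrees are [3, 2, 2, 2, 1, 1, 1], giving D = diag(3, 2, 2, 2, 1, 1, 1) and L = D - A. Diagonalising L (or applying a numerical eigensolver to the 7x7 matrix) gives the spectrum above. There is one zero in the spectrum, matching the 1 component. The largest eigenvalue, 4.3342, is at most the vertex count 7.

[0, 0.2603, 0.6262, 1.4055, 2.2742, 3.0996, 4.3342]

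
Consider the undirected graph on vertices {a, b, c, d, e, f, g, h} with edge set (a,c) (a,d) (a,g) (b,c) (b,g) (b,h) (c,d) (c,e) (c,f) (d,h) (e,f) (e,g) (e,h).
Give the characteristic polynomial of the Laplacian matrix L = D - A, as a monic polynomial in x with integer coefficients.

x^8 - 26x^7 + 280x^6 - 1618x^5 + 5414x^4 - 10484x^3 + 10877x^2 - 4664x

With the vertex order [a, b, c, d, e, f, g, h], the degrees are [3, 3, 5, 3, 4, 2, 3, 3], giving D = diag(3, 3, 5, 3, 4, 2, 3, 3) and L = D - A. L has integer entries, so p(x) = det(xI - L) has integer coefficients. Expanding the determinant yields x^8 - 26x^7 + 280x^6 - 1618x^5 + 5414x^4 - 10484x^3 + 10877x^2 - 4664x. The constant term is 0 because L is singular (the all-ones vector lies in its kernel). By the matrix-tree theorem the graph has (1/8) * product of the nonzero eigenvalues = 583 spanning trees. There is one zero in the spectrum, matching the 1 component.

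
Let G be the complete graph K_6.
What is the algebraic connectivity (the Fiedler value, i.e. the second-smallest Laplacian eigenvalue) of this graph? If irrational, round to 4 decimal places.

The graph has 6 vertices and degree multiset [5, 5, 5, 5, 5, 5]; D is the diagonal matrix of degrees and L = D - A. The sorted Laplacian eigenvalues are [0, 6, 6, 6, 6, 6]; the algebraic connectivity is the second entry, 6. By the matrix-tree theorem the graph has (1/6) * product of the nonzero eigenvalues = 1296 spanning trees. The largest eigenvalue, 6, is at most the vertex count 6.

6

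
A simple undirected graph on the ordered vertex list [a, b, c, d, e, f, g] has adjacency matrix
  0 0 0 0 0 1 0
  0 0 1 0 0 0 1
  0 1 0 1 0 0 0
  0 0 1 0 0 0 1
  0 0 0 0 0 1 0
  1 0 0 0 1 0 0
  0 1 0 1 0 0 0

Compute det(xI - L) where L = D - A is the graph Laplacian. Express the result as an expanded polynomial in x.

x^7 - 12x^6 + 55x^5 - 120x^4 + 124x^3 - 48x^2

Each diagonal entry of L is the vertex degree and each off-diagonal entry is -1 where an edge is present, 0 otherwise; in the order [a, b, c, d, e, f, g] the diagonal is [1, 2, 2, 2, 1, 2, 2]. Computing det(xI - L) by cofactor expansion (or equivalently via sum-over-permutations) gives x^7 - 12x^6 + 55x^5 - 120x^4 + 124x^3 - 48x^2. Since p(0) = det(-L) = 0, x divides p(x). The eigenvalues sum to 12, which equals trace(L) = 2|E|. There are 2 zeros in the spectrum, matching the 2 components.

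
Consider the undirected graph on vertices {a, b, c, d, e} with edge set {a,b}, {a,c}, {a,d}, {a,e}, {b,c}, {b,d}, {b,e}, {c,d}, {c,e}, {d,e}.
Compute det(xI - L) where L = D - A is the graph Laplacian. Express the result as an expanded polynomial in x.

x^5 - 20x^4 + 150x^3 - 500x^2 + 625x

Each diagonal entry of L is the vertex degree and each off-diagonal entry is -1 where an edge is present, 0 otherwise; in the order [a, b, c, d, e] the diagonal is [4, 4, 4, 4, 4]. The eigenvalues of L are [0, 5, 5, 5, 5]; the characteristic polynomial is the product of (x - lambda_i), which multiplies out to x^5 - 20x^4 + 150x^3 - 500x^2 + 625x. The coefficient of x^4 equals -trace(L) = -20, matching the sum of degrees. The eigenvalues sum to 20, which equals trace(L) = 2|E|.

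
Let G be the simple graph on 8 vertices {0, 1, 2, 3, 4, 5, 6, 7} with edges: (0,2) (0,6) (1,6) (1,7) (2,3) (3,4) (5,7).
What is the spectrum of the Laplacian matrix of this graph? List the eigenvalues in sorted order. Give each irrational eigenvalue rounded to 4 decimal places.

With the vertex order [0, 1, 2, 3, 4, 5, 6, 7], the degrees are [2, 2, 2, 2, 1, 1, 2, 2], giving D = diag(2, 2, 2, 2, 1, 1, 2, 2) and L = D - A. Since every row of L sums to 0, the all-ones vector is in the kernel and 0 is an eigenvalue. The single zero eigenvalue shows the graph is connected. The eigenvalues sum to 14, which equals trace(L) = 2|E|.

[0, 0.1522, 0.5858, 1.2346, 2, 2.7654, 3.4142, 3.8478]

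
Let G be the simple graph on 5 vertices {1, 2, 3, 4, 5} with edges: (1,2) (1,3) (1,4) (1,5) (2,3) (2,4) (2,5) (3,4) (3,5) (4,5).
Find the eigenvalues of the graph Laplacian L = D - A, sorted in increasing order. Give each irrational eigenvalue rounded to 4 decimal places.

Reading degrees in the order [1, 2, 3, 4, 5] gives [4, 4, 4, 4, 4]; set D = diag(4, 4, 4, 4, 4) and form L = D - A. Since every row of L sums to 0, the all-ones vector is in the kernel and 0 is an eigenvalue. The eigenvalues sum to 20, which equals trace(L) = 2|E|. The largest eigenvalue, 5, is at most the vertex count 5.

[0, 5, 5, 5, 5]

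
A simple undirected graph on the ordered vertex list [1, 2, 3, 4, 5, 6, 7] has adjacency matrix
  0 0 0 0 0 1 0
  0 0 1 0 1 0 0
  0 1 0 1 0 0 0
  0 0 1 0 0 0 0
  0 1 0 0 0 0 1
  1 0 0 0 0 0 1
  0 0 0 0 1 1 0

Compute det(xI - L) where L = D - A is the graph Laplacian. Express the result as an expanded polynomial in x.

x^7 - 12x^6 + 55x^5 - 120x^4 + 126x^3 - 56x^2 + 7x

With the vertex order [1, 2, 3, 4, 5, 6, 7], the degrees are [1, 2, 2, 1, 2, 2, 2], giving D = diag(1, 2, 2, 1, 2, 2, 2) and L = D - A. Computing det(xI - L) by cofactor expansion (or equivalently via sum-over-permutations) gives x^7 - 12x^6 + 55x^5 - 120x^4 + 126x^3 - 56x^2 + 7x. The coefficient of x^6 equals -trace(L) = -12, matching the sum of degrees. The eigenvalues sum to 12, which equals trace(L) = 2|E|. By the matrix-tree theorem the graph has (1/7) * product of the nonzero eigenvalues = 1 spanning tree.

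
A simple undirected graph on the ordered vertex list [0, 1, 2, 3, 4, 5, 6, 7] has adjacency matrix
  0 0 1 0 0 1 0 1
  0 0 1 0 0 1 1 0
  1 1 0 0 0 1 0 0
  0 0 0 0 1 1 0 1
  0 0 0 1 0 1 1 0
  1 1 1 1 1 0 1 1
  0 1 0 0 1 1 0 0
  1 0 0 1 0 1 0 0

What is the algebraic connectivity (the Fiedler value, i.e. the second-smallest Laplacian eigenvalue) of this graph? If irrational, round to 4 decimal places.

With the vertex order [0, 1, 2, 3, 4, 5, 6, 7], the degrees are [3, 3, 3, 3, 3, 7, 3, 3], giving D = diag(3, 3, 3, 3, 3, 7, 3, 3) and L = D - A. The smallest Laplacian eigenvalue is always 0. The next one, lambda_2 = 1.7530, measures how hard the graph is to disconnect: larger values mean better connectivity. The largest eigenvalue, 8, is at most the vertex count 8. The eigenvalues sum to 28, which equals trace(L) = 2|E|.

1.7530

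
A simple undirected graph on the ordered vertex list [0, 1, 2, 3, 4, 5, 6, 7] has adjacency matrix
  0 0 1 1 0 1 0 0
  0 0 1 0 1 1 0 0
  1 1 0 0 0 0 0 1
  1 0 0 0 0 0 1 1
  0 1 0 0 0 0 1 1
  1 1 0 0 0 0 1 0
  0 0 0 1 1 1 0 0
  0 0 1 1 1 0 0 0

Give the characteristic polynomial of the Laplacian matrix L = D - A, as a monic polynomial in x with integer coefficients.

x^8 - 24x^7 + 240x^6 - 1296x^5 + 4080x^4 - 7488x^3 + 7424x^2 - 3072x

Reading degrees in the order [0, 1, 2, 3, 4, 5, 6, 7] gives [3, 3, 3, 3, 3, 3, 3, 3]; set D = diag(3, 3, 3, 3, 3, 3, 3, 3) and form L = D - A. L has integer entries, so p(x) = det(xI - L) has integer coefficients. Expanding the determinant yields x^8 - 24x^7 + 240x^6 - 1296x^5 + 4080x^4 - 7488x^3 + 7424x^2 - 3072x. Since p(0) = det(-L) = 0, x divides p(x). The largest eigenvalue, 6, is at most the vertex count 8. By the matrix-tree theorem the graph has (1/8) * product of the nonzero eigenvalues = 384 spanning trees.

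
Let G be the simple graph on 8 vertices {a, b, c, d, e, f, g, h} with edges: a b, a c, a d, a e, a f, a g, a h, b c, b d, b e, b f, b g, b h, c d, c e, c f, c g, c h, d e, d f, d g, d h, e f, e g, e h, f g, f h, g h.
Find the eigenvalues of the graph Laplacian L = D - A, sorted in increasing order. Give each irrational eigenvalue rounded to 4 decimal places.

[0, 8, 8, 8, 8, 8, 8, 8]

Each diagonal entry of L is the vertex degree and each off-diagonal entry is -1 where an edge is present, 0 otherwise; in the order [a, b, c, d, e, f, g, h] the diagonal is [7, 7, 7, 7, 7, 7, 7, 7]. Since every row of L sums to 0, the all-ones vector is in the kernel and 0 is an eigenvalue. The largest eigenvalue, 8, is at most the vertex count 8.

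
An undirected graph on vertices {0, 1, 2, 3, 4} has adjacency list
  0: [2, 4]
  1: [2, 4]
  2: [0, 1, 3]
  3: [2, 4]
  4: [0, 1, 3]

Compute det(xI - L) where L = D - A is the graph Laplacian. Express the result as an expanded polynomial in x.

Reading degrees in the order [0, 1, 2, 3, 4] gives [2, 2, 3, 2, 3]; set D = diag(2, 2, 3, 2, 3) and form L = D - A. The eigenvalues of L are [0, 2, 2, 3, 5]; the characteristic polynomial is the product of (x - lambda_i), which multiplies out to x^5 - 12x^4 + 51x^3 - 92x^2 + 60x. Since p(0) = det(-L) = 0, x divides p(x).

x^5 - 12x^4 + 51x^3 - 92x^2 + 60x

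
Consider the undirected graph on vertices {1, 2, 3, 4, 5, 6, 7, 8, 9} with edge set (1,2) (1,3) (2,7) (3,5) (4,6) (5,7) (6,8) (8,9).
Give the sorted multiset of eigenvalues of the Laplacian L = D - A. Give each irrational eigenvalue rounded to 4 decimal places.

With the vertex order [1, 2, 3, 4, 5, 6, 7, 8, 9], the degrees are [2, 2, 2, 1, 2, 2, 2, 2, 1], giving D = diag(2, 2, 2, 1, 2, 2, 2, 2, 1) and L = D - A. Diagonalising L (or applying a numerical eigensolver to the 9x9 matrix) gives the spectrum above. The 2 zero eigenvalues correspond to the 2 connected components.

[0, 0, 0.5858, 1.3820, 1.3820, 2, 3.4142, 3.6180, 3.6180]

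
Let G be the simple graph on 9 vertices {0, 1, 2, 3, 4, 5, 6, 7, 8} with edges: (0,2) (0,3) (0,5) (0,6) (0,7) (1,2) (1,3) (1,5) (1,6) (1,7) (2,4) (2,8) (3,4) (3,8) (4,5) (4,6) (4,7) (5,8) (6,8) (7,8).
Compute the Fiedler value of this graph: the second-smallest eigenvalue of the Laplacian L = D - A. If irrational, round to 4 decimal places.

Each diagonal entry of L is the vertex degree and each off-diagonal entry is -1 where an edge is present, 0 otherwise; in the order [0, 1, 2, 3, 4, 5, 6, 7, 8] the diagonal is [5, 5, 4, 4, 5, 4, 4, 4, 5]. The sorted Laplacian eigenvalues are [0, 4, 4, 4, 4, 5, 5, 5, 9]; the algebraic connectivity is the second entry, 4. By the matrix-tree theorem the graph has (1/9) * product of the nonzero eigenvalues = 32000 spanning trees. The largest eigenvalue, 9, is at most the vertex count 9.

4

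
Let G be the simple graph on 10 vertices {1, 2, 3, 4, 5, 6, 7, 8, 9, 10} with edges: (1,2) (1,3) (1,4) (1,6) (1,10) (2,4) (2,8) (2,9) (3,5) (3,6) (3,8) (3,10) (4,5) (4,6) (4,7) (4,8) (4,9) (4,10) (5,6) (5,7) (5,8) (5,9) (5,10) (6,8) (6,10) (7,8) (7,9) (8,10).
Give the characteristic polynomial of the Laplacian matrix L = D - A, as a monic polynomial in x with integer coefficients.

x^10 - 56x^9 + 1374x^8 - 19368x^7 + 172669x^6 - 1008410x^5 + 3852468x^4 - 9268652x^3 + 12719210x^2 - 7569520x

With the vertex order [1, 2, 3, 4, 5, 6, 7, 8, 9, 10], the degrees are [5, 4, 5, 8, 7, 6, 4, 7, 4, 6], giving D = diag(5, 4, 5, 8, 7, 6, 4, 7, 4, 6) and L = D - A. L has integer entries, so p(x) = det(xI - L) has integer coefficients. Expanding the determinant yields x^10 - 56x^9 + 1374x^8 - 19368x^7 + 172669x^6 - 1008410x^5 + 3852468x^4 - 9268652x^3 + 12719210x^2 - 7569520x. Since p(0) = det(-L) = 0, x divides p(x). The largest eigenvalue, 9.2279, is at most the vertex count 10.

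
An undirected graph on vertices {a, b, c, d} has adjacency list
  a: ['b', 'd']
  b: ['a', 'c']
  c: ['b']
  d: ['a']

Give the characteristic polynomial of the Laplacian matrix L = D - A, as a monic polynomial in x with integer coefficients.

x^4 - 6x^3 + 10x^2 - 4x

Reading degrees in the order [a, b, c, d] gives [2, 2, 1, 1]; set D = diag(2, 2, 1, 1) and form L = D - A. L has integer entries, so p(x) = det(xI - L) has integer coefficients. Expanding the determinant yields x^4 - 6x^3 + 10x^2 - 4x. The constant term is 0 because L is singular (the all-ones vector lies in its kernel). There is one zero in the spectrum, matching the 1 component.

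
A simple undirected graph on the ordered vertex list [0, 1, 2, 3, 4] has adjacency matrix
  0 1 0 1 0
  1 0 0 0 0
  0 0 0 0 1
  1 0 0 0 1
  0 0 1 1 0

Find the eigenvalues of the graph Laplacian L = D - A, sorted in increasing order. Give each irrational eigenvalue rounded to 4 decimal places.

Each diagonal entry of L is the vertex degree and each off-diagonal entry is -1 where an edge is present, 0 otherwise; in the order [0, 1, 2, 3, 4] the diagonal is [2, 1, 1, 2, 2]. The multiplicity of 0 as a Laplacian eigenvalue equals the number of connected components. The single zero eigenvalue shows the graph is connected.

[0, 0.3820, 1.3820, 2.6180, 3.6180]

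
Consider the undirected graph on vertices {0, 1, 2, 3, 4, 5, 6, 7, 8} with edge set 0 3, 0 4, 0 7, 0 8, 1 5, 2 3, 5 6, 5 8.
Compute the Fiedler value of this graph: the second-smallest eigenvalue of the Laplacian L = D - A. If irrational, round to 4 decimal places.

0.2043

Each diagonal entry of L is the vertex degree and each off-diagonal entry is -1 where an edge is present, 0 otherwise; in the order [0, 1, 2, 3, 4, 5, 6, 7, 8] the diagonal is [4, 1, 1, 2, 1, 3, 1, 1, 2]. The sorted Laplacian eigenvalues are [0, 0.2043, 0.5405, 1, 1, 1.5989, 2.4425, 4.0170, 5.1969]; the algebraic connectivity is the second entry, 0.2043. There is one zero in the spectrum, matching the 1 component. By the matrix-tree theorem the graph has (1/9) * product of the nonzero eigenvalues = 1 spanning tree.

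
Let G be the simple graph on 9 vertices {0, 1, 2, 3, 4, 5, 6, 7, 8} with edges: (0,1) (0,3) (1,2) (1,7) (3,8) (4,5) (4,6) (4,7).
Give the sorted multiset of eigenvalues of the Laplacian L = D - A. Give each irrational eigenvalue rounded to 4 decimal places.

[0, 0.1658, 0.4679, 1, 1.3434, 1.6527, 3, 3.8794, 4.4909]

With the vertex order [0, 1, 2, 3, 4, 5, 6, 7, 8], the degrees are [2, 3, 1, 2, 3, 1, 1, 2, 1], giving D = diag(2, 3, 1, 2, 3, 1, 1, 2, 1) and L = D - A. L is symmetric positive semidefinite, so every eigenvalue is real and nonnegative.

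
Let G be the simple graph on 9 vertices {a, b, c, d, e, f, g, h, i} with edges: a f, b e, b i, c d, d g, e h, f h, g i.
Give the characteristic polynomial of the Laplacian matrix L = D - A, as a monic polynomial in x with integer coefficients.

Each diagonal entry of L is the vertex degree and each off-diagonal entry is -1 where an edge is present, 0 otherwise; in the order [a, b, c, d, e, f, g, h, i] the diagonal is [1, 2, 1, 2, 2, 2, 2, 2, 2]. L has integer entries, so p(x) = det(xI - L) has integer coefficients. Expanding the determinant yields x^9 - 16x^8 + 105x^7 - 364x^6 + 715x^5 - 792x^4 + 462x^3 - 120x^2 + 9x. The constant term is 0 because L is singular (the all-ones vector lies in its kernel). The eigenvalues sum to 16, which equals trace(L) = 2|E|.

x^9 - 16x^8 + 105x^7 - 364x^6 + 715x^5 - 792x^4 + 462x^3 - 120x^2 + 9x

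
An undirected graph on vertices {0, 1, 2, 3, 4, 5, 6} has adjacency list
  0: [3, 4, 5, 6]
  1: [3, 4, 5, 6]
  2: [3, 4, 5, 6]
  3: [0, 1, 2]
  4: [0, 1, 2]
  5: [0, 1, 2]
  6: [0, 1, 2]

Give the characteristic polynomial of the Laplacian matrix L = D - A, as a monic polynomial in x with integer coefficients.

With the vertex order [0, 1, 2, 3, 4, 5, 6], the degrees are [4, 4, 4, 3, 3, 3, 3], giving D = diag(4, 4, 4, 3, 3, 3, 3) and L = D - A. The eigenvalues of L are [0, 3, 3, 3, 4, 4, 7]; the characteristic polynomial is the product of (x - lambda_i), which multiplies out to x^7 - 24x^6 + 234x^5 - 1192x^4 + 3357x^3 - 4968x^2 + 3024x. The coefficient of x^6 equals -trace(L) = -24, matching the sum of degrees. There is one zero in the spectrum, matching the 1 component.

x^7 - 24x^6 + 234x^5 - 1192x^4 + 3357x^3 - 4968x^2 + 3024x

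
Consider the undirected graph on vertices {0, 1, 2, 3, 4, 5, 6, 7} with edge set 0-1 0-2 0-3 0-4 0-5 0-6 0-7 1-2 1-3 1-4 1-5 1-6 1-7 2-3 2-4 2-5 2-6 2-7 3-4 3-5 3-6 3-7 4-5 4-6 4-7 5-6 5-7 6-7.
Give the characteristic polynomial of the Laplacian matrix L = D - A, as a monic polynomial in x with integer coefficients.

With the vertex order [0, 1, 2, 3, 4, 5, 6, 7], the degrees are [7, 7, 7, 7, 7, 7, 7, 7], giving D = diag(7, 7, 7, 7, 7, 7, 7, 7) and L = D - A. Computing det(xI - L) by cofactor expansion (or equivalently via sum-over-permutations) gives x^8 - 56x^7 + 1344x^6 - 17920x^5 + 143360x^4 - 688128x^3 + 1835008x^2 - 2097152x. The constant term is 0 because L is singular (the all-ones vector lies in its kernel). By the matrix-tree theorem the graph has (1/8) * product of the nonzero eigenvalues = 262144 spanning trees.

x^8 - 56x^7 + 1344x^6 - 17920x^5 + 143360x^4 - 688128x^3 + 1835008x^2 - 2097152x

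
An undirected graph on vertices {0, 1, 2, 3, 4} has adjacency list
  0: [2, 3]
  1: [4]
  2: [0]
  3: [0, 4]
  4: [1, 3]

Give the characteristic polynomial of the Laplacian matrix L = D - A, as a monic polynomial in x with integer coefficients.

Reading degrees in the order [0, 1, 2, 3, 4] gives [2, 1, 1, 2, 2]; set D = diag(2, 1, 1, 2, 2) and form L = D - A. Computing det(xI - L) by cofactor expansion (or equivalently via sum-over-permutations) gives x^5 - 8x^4 + 21x^3 - 20x^2 + 5x. The constant term is 0 because L is singular (the all-ones vector lies in its kernel). There is one zero in the spectrum, matching the 1 component. The eigenvalues sum to 8, which equals trace(L) = 2|E|.

x^5 - 8x^4 + 21x^3 - 20x^2 + 5x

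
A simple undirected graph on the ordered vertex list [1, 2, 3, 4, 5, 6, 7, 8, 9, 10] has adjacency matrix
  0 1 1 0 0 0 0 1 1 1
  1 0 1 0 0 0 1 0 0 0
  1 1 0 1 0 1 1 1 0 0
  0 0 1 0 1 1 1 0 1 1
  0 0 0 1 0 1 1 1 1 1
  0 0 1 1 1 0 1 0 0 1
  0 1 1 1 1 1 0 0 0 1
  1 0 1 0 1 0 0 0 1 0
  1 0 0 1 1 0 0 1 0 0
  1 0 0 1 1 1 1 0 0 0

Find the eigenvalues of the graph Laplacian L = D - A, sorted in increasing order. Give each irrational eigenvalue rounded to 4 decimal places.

[0, 2.5380, 2.7639, 4.6166, 5, 5.7296, 6.4818, 7.2361, 7.5068, 8.1273]

Each diagonal entry of L is the vertex degree and each off-diagonal entry is -1 where an edge is present, 0 otherwise; in the order [1, 2, 3, 4, 5, 6, 7, 8, 9, 10] the diagonal is [5, 3, 6, 6, 6, 5, 6, 4, 4, 5]. L is symmetric positive semidefinite, so every eigenvalue is real and nonnegative.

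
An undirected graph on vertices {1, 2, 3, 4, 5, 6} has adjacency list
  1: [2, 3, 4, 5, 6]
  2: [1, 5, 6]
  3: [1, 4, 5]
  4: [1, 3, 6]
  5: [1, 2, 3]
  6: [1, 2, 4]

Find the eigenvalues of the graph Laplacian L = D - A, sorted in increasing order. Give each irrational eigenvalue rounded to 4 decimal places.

Reading degrees in the order [1, 2, 3, 4, 5, 6] gives [5, 3, 3, 3, 3, 3]; set D = diag(5, 3, 3, 3, 3, 3) and form L = D - A. The multiplicity of 0 as a Laplacian eigenvalue equals the number of connected components. The single zero eigenvalue shows the graph is connected. By the matrix-tree theorem the graph has (1/6) * product of the nonzero eigenvalues = 121 spanning trees.

[0, 2.3820, 2.3820, 4.6180, 4.6180, 6]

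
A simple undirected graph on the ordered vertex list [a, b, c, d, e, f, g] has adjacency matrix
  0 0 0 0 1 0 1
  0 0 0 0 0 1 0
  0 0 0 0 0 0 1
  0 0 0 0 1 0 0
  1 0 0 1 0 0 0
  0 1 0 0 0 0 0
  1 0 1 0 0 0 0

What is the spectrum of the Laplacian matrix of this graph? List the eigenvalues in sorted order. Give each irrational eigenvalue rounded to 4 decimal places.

Each diagonal entry of L is the vertex degree and each off-diagonal entry is -1 where an edge is present, 0 otherwise; in the order [a, b, c, d, e, f, g] the diagonal is [2, 1, 1, 1, 2, 1, 2]. L is symmetric positive semidefinite, so every eigenvalue is real and nonnegative. The 2 zero eigenvalues correspond to the 2 connected components. There are 2 zeros in the spectrum, matching the 2 components.

[0, 0, 0.3820, 1.3820, 2, 2.6180, 3.6180]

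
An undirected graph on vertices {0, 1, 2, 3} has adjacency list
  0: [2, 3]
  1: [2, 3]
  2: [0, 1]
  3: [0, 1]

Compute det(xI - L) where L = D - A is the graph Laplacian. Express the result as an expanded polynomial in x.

x^4 - 8x^3 + 20x^2 - 16x

Reading degrees in the order [0, 1, 2, 3] gives [2, 2, 2, 2]; set D = diag(2, 2, 2, 2) and form L = D - A. The eigenvalues of L are [0, 2, 2, 4]; the characteristic polynomial is the product of (x - lambda_i), which multiplies out to x^4 - 8x^3 + 20x^2 - 16x. Since p(0) = det(-L) = 0, x divides p(x). The largest eigenvalue, 4, is at most the vertex count 4.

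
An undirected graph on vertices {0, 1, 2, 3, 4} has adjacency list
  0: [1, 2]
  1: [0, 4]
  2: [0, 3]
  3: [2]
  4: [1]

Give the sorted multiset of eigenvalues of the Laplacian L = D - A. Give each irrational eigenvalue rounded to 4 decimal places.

[0, 0.3820, 1.3820, 2.6180, 3.6180]

With the vertex order [0, 1, 2, 3, 4], the degrees are [2, 2, 2, 1, 1], giving D = diag(2, 2, 2, 1, 1) and L = D - A. The multiplicity of 0 as a Laplacian eigenvalue equals the number of connected components. The eigenvalues sum to 8, which equals trace(L) = 2|E|.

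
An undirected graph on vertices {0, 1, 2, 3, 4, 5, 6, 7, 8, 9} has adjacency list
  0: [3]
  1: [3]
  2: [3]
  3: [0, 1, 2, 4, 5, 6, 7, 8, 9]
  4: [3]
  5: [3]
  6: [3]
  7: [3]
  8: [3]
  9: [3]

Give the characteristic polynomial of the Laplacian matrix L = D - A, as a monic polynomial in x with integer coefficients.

x^10 - 18x^9 + 108x^8 - 336x^7 + 630x^6 - 756x^5 + 588x^4 - 288x^3 + 81x^2 - 10x

Each diagonal entry of L is the vertex degree and each off-diagonal entry is -1 where an edge is present, 0 otherwise; in the order [0, 1, 2, 3, 4, 5, 6, 7, 8, 9] the diagonal is [1, 1, 1, 9, 1, 1, 1, 1, 1, 1]. Computing det(xI - L) by cofactor expansion (or equivalently via sum-over-permutations) gives x^10 - 18x^9 + 108x^8 - 336x^7 + 630x^6 - 756x^5 + 588x^4 - 288x^3 + 81x^2 - 10x. The constant term is 0 because L is singular (the all-ones vector lies in its kernel). There is one zero in the spectrum, matching the 1 component.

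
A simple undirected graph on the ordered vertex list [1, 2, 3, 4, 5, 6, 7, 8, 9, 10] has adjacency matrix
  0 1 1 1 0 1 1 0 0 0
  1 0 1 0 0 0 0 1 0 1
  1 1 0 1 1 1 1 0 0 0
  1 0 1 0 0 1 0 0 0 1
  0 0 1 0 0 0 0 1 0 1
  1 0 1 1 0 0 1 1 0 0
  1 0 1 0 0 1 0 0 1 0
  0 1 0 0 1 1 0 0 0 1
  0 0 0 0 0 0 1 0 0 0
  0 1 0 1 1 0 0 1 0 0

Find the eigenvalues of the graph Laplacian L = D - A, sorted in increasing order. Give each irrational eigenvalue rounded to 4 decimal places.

With the vertex order [1, 2, 3, 4, 5, 6, 7, 8, 9, 10], the degrees are [5, 4, 6, 4, 3, 5, 4, 4, 1, 4], giving D = diag(5, 4, 6, 4, 3, 5, 4, 4, 1, 4) and L = D - A. Since every row of L sums to 0, the all-ones vector is in the kernel and 0 is an eigenvalue. The single zero eigenvalue shows the graph is connected. The largest eigenvalue, 7.5231, is at most the vertex count 10.

[0, 0.7523, 2.1538, 3.4562, 3.7874, 4.4064, 5, 6.3660, 6.5548, 7.5231]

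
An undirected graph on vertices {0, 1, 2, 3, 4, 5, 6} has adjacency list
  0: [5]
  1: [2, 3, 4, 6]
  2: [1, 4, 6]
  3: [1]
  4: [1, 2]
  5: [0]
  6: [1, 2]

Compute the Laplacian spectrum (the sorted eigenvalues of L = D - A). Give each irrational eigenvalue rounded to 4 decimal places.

Each diagonal entry of L is the vertex degree and each off-diagonal entry is -1 where an edge is present, 0 otherwise; in the order [0, 1, 2, 3, 4, 5, 6] the diagonal is [1, 4, 3, 1, 2, 1, 2]. Diagonalising L (or applying a numerical eigensolver to the 7x7 matrix) gives the spectrum above. The 2 zero eigenvalues correspond to the 2 connected components.

[0, 0, 1, 2, 2, 4, 5]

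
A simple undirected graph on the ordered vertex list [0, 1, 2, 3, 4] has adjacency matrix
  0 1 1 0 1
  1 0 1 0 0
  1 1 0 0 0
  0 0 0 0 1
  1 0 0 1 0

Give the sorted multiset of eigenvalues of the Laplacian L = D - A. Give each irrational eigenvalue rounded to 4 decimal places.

[0, 0.5188, 2.3111, 3, 4.1701]

With the vertex order [0, 1, 2, 3, 4], the degrees are [3, 2, 2, 1, 2], giving D = diag(3, 2, 2, 1, 2) and L = D - A. Since every row of L sums to 0, the all-ones vector is in the kernel and 0 is an eigenvalue. The single zero eigenvalue shows the graph is connected. There is one zero in the spectrum, matching the 1 component.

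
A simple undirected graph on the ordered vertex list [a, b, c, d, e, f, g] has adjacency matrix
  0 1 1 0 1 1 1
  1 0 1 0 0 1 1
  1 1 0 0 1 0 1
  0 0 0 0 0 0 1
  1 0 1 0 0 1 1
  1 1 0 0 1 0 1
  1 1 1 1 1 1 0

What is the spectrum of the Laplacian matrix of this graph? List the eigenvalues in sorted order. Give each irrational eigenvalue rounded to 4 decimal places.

Reading degrees in the order [a, b, c, d, e, f, g] gives [5, 4, 4, 1, 4, 4, 6]; set D = diag(5, 4, 4, 1, 4, 4, 6) and form L = D - A. L is symmetric positive semidefinite, so every eigenvalue is real and nonnegative. The single zero eigenvalue shows the graph is connected. The eigenvalues sum to 28, which equals trace(L) = 2|E|.

[0, 1, 4, 4, 6, 6, 7]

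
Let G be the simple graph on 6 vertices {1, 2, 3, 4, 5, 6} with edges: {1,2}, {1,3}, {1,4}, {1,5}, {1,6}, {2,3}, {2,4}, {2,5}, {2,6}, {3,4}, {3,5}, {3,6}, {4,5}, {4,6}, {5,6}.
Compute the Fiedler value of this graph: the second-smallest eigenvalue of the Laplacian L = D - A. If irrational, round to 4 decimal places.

Reading degrees in the order [1, 2, 3, 4, 5, 6] gives [5, 5, 5, 5, 5, 5]; set D = diag(5, 5, 5, 5, 5, 5) and form L = D - A. The smallest Laplacian eigenvalue is always 0. The next one, lambda_2 = 6, measures how hard the graph is to disconnect: larger values mean better connectivity. By the matrix-tree theorem the graph has (1/6) * product of the nonzero eigenvalues = 1296 spanning trees. The eigenvalues sum to 30, which equals trace(L) = 2|E|.

6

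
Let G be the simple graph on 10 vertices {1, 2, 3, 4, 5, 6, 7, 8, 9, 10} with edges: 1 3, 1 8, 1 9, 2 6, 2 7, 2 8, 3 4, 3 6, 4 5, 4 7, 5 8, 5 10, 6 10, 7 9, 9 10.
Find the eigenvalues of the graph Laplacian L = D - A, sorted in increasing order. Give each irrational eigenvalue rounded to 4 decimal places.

Reading degrees in the order [1, 2, 3, 4, 5, 6, 7, 8, 9, 10] gives [3, 3, 3, 3, 3, 3, 3, 3, 3, 3]; set D = diag(3, 3, 3, 3, 3, 3, 3, 3, 3, 3) and form L = D - A. Diagonalising L (or applying a numerical eigensolver to the 10x10 matrix) gives the spectrum above. The eigenvalues sum to 30, which equals trace(L) = 2|E|.

[0, 2, 2, 2, 2, 2, 5, 5, 5, 5]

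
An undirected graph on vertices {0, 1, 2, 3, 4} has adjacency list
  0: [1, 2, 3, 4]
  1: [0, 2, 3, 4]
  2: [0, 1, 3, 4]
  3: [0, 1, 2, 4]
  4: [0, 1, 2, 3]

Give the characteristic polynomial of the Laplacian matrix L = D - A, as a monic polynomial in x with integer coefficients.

x^5 - 20x^4 + 150x^3 - 500x^2 + 625x

Reading degrees in the order [0, 1, 2, 3, 4] gives [4, 4, 4, 4, 4]; set D = diag(4, 4, 4, 4, 4) and form L = D - A. Computing det(xI - L) by cofactor expansion (or equivalently via sum-over-permutations) gives x^5 - 20x^4 + 150x^3 - 500x^2 + 625x. The coefficient of x^4 equals -trace(L) = -20, matching the sum of degrees.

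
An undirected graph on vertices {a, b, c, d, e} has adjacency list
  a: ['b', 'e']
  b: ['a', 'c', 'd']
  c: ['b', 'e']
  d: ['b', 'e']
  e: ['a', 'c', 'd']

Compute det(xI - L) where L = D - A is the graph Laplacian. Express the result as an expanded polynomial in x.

x^5 - 12x^4 + 51x^3 - 92x^2 + 60x

Each diagonal entry of L is the vertex degree and each off-diagonal entry is -1 where an edge is present, 0 otherwise; in the order [a, b, c, d, e] the diagonal is [2, 3, 2, 2, 3]. The eigenvalues of L are [0, 2, 2, 3, 5]; the characteristic polynomial is the product of (x - lambda_i), which multiplies out to x^5 - 12x^4 + 51x^3 - 92x^2 + 60x. The coefficient of x^4 equals -trace(L) = -12, matching the sum of degrees. By the matrix-tree theorem the graph has (1/5) * product of the nonzero eigenvalues = 12 spanning trees. The eigenvalues sum to 12, which equals trace(L) = 2|E|.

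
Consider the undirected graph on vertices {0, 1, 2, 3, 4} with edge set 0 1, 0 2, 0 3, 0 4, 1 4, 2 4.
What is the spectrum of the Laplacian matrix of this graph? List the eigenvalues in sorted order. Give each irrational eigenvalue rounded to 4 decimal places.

Reading degrees in the order [0, 1, 2, 3, 4] gives [4, 2, 2, 1, 3]; set D = diag(4, 2, 2, 1, 3) and form L = D - A. The multiplicity of 0 as a Laplacian eigenvalue equals the number of connected components. The eigenvalues sum to 12, which equals trace(L) = 2|E|.

[0, 1, 2, 4, 5]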